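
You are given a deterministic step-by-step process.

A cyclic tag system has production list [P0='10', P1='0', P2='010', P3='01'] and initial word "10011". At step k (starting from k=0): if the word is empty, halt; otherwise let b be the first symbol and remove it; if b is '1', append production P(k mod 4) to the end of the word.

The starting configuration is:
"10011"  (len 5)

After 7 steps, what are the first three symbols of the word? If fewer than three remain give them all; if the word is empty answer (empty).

011

t=0: "10011"  (len 5)
t=1: "001110"  (len 6)
t=2: "01110"  (len 5)
t=3: "1110"  (len 4)
t=4: "11001"  (len 5)
t=5: "100110"  (len 6)
t=6: "001100"  (len 6)
t=7: "01100"  (len 5)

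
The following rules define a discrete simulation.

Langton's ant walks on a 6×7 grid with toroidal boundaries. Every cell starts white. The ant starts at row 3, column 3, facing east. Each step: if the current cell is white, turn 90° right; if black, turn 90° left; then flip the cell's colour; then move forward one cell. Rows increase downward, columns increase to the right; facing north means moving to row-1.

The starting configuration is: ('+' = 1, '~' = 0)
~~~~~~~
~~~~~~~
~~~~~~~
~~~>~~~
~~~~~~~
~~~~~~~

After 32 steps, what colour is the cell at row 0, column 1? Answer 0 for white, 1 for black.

gen 0: ~~~~~~~
~~~~~~~
~~~~~~~
~~~>~~~
~~~~~~~
~~~~~~~
gen 1: ~~~~~~~
~~~~~~~
~~~~~~~
~~~+~~~
~~~v~~~
~~~~~~~
gen 2: ~~~~~~~
~~~~~~~
~~~~~~~
~~~+~~~
~~<+~~~
~~~~~~~
gen 3: ~~~~~~~
~~~~~~~
~~~~~~~
~~^+~~~
~~++~~~
~~~~~~~
gen 4: ~~~~~~~
~~~~~~~
~~~~~~~
~~+>~~~
~~++~~~
~~~~~~~
gen 5: ~~~~~~~
~~~~~~~
~~~^~~~
~~+~~~~
~~++~~~
~~~~~~~
gen 6: ~~~~~~~
~~~~~~~
~~~+>~~
~~+~~~~
~~++~~~
~~~~~~~
gen 7: ~~~~~~~
~~~~~~~
~~~++~~
~~+~v~~
~~++~~~
~~~~~~~
gen 8: ~~~~~~~
~~~~~~~
~~~++~~
~~+<+~~
~~++~~~
~~~~~~~
gen 9: ~~~~~~~
~~~~~~~
~~~^+~~
~~+++~~
~~++~~~
~~~~~~~
gen 10: ~~~~~~~
~~~~~~~
~~<~+~~
~~+++~~
~~++~~~
~~~~~~~
gen 11: ~~~~~~~
~~^~~~~
~~+~+~~
~~+++~~
~~++~~~
~~~~~~~
gen 12: ~~~~~~~
~~+>~~~
~~+~+~~
~~+++~~
~~++~~~
~~~~~~~
gen 13: ~~~~~~~
~~++~~~
~~+v+~~
~~+++~~
~~++~~~
~~~~~~~
gen 14: ~~~~~~~
~~++~~~
~~<++~~
~~+++~~
~~++~~~
~~~~~~~
gen 15: ~~~~~~~
~~++~~~
~~~++~~
~~v++~~
~~++~~~
~~~~~~~
gen 16: ~~~~~~~
~~++~~~
~~~++~~
~~~>+~~
~~++~~~
~~~~~~~
gen 17: ~~~~~~~
~~++~~~
~~~^+~~
~~~~+~~
~~++~~~
~~~~~~~
gen 18: ~~~~~~~
~~++~~~
~~<~+~~
~~~~+~~
~~++~~~
~~~~~~~
gen 19: ~~~~~~~
~~^+~~~
~~+~+~~
~~~~+~~
~~++~~~
~~~~~~~
gen 20: ~~~~~~~
~<~+~~~
~~+~+~~
~~~~+~~
~~++~~~
~~~~~~~
gen 21: ~^~~~~~
~+~+~~~
~~+~+~~
~~~~+~~
~~++~~~
~~~~~~~
gen 22: ~+>~~~~
~+~+~~~
~~+~+~~
~~~~+~~
~~++~~~
~~~~~~~
gen 23: ~++~~~~
~+v+~~~
~~+~+~~
~~~~+~~
~~++~~~
~~~~~~~
gen 24: ~++~~~~
~<++~~~
~~+~+~~
~~~~+~~
~~++~~~
~~~~~~~
gen 25: ~++~~~~
~~++~~~
~v+~+~~
~~~~+~~
~~++~~~
~~~~~~~
gen 26: ~++~~~~
~~++~~~
<++~+~~
~~~~+~~
~~++~~~
~~~~~~~
gen 27: ~++~~~~
^~++~~~
+++~+~~
~~~~+~~
~~++~~~
~~~~~~~
gen 28: ~++~~~~
+>++~~~
+++~+~~
~~~~+~~
~~++~~~
~~~~~~~
gen 29: ~++~~~~
++++~~~
+v+~+~~
~~~~+~~
~~++~~~
~~~~~~~
gen 30: ~++~~~~
++++~~~
+~>~+~~
~~~~+~~
~~++~~~
~~~~~~~
gen 31: ~++~~~~
++^+~~~
+~~~+~~
~~~~+~~
~~++~~~
~~~~~~~
gen 32: ~++~~~~
+<~+~~~
+~~~+~~
~~~~+~~
~~++~~~
~~~~~~~

1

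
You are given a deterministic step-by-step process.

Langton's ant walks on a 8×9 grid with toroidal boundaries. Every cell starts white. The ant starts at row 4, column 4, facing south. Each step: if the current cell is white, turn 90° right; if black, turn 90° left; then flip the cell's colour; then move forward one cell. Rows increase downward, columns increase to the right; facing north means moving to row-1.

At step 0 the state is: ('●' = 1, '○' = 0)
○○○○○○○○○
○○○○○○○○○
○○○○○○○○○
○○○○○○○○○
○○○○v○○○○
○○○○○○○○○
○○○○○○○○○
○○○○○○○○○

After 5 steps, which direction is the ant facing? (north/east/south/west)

east

0) ○○○○○○○○○
○○○○○○○○○
○○○○○○○○○
○○○○○○○○○
○○○○v○○○○
○○○○○○○○○
○○○○○○○○○
○○○○○○○○○
1) ○○○○○○○○○
○○○○○○○○○
○○○○○○○○○
○○○○○○○○○
○○○<●○○○○
○○○○○○○○○
○○○○○○○○○
○○○○○○○○○
2) ○○○○○○○○○
○○○○○○○○○
○○○○○○○○○
○○○^○○○○○
○○○●●○○○○
○○○○○○○○○
○○○○○○○○○
○○○○○○○○○
3) ○○○○○○○○○
○○○○○○○○○
○○○○○○○○○
○○○●>○○○○
○○○●●○○○○
○○○○○○○○○
○○○○○○○○○
○○○○○○○○○
4) ○○○○○○○○○
○○○○○○○○○
○○○○○○○○○
○○○●●○○○○
○○○●v○○○○
○○○○○○○○○
○○○○○○○○○
○○○○○○○○○
5) ○○○○○○○○○
○○○○○○○○○
○○○○○○○○○
○○○●●○○○○
○○○●○>○○○
○○○○○○○○○
○○○○○○○○○
○○○○○○○○○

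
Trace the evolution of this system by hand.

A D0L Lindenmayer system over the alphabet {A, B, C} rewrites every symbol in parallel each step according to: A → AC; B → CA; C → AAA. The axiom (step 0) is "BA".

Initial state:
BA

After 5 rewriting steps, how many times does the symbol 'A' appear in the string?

t=0: BA
t=1: CAAC
t=2: AAAACACAAA
t=3: ACACACACAAAACAAAACACAC
t=4: ACAAAACAAAACAAAACAAAACACACACAAAACACACACAAAACAAAACAAA
t=5: ACAAAACACACACAAAACACACACAAAACACACACAAAACACACACAAAACAAAACAAAACAAAACACACACAAAACAAAACAAAACAAAACACACACAAAACACACACAAAACACAC

80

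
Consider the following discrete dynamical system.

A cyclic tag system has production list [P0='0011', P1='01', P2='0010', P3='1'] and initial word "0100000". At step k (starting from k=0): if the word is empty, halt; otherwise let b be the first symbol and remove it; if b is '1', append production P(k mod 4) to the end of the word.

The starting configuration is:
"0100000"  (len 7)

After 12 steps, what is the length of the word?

2

t=0: "0100000"  (len 7)
t=1: "100000"  (len 6)
t=2: "0000001"  (len 7)
t=3: "000001"  (len 6)
t=4: "00001"  (len 5)
t=5: "0001"  (len 4)
t=6: "001"  (len 3)
t=7: "01"  (len 2)
t=8: "1"  (len 1)
t=9: "0011"  (len 4)
t=10: "011"  (len 3)
t=11: "11"  (len 2)
t=12: "11"  (len 2)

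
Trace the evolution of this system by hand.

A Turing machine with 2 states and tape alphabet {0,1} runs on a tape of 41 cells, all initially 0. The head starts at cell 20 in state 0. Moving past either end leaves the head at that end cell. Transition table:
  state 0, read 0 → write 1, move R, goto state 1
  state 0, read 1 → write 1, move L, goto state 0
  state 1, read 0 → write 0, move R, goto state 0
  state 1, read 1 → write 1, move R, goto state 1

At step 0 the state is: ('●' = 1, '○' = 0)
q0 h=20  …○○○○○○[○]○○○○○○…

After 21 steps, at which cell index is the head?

40

t=0: q0 h=20  …○○○○○○[○]○○○○○○…
t=1: q1 h=21  …○○○○○●[○]○○○○○○…
t=2: q0 h=22  …○○○○●○[○]○○○○○○…
t=3: q1 h=23  …○○○●○●[○]○○○○○○…
t=4: q0 h=24  …○○●○●○[○]○○○○○○…
t=5: q1 h=25  …○●○●○●[○]○○○○○○…
t=6: q0 h=26  …●○●○●○[○]○○○○○○…
t=7: q1 h=27  …○●○●○●[○]○○○○○○…
t=8: q0 h=28  …●○●○●○[○]○○○○○○…
t=9: q1 h=29  …○●○●○●[○]○○○○○○…
t=10: q0 h=30  …●○●○●○[○]○○○○○○…
t=11: q1 h=31  …○●○●○●[○]○○○○○○…
t=12: q0 h=32  …●○●○●○[○]○○○○○○…
t=13: q1 h=33  …○●○●○●[○]○○○○○○…
t=14: q0 h=34  …●○●○●○[○]○○○○○○|
t=15: q1 h=35  …○●○●○●[○]○○○○○|
t=16: q0 h=36  …●○●○●○[○]○○○○|
t=17: q1 h=37  …○●○●○●[○]○○○|
t=18: q0 h=38  …●○●○●○[○]○○|
t=19: q1 h=39  …○●○●○●[○]○|
t=20: q0 h=40  …●○●○●○[○]|
t=21: q1 h=40  …●○●○●○[●]|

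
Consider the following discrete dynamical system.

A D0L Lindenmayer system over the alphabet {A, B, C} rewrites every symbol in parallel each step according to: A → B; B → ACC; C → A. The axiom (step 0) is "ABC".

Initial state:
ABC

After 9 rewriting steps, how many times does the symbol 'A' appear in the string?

0) ABC
1) BACCA
2) ACCBAAB
3) BAAACCBBACC
4) ACCBBBAAACCACCBAA
5) BAAACCACCACCBBBAABAAACCBB
6) ACCBBBAABAABAAACCACCACCBBACCBBBAAACCACC
7) BAAACCACCACCBBACCBBACCBBBAABAABAAACCACCBAAACCACCACCBBBAABAA
8) ACCBBBAABAABAAACCACCBAAACCACCBAAACCACCACCBBACCBBACCBBBAABAAACCBBBAABAABAAACCACCACCBBACCBB
9) BAAACCACCACCBBACCBBACCBBBAABAAACCBBBAABAAACCBBBAABAABAAACC…ACCBBACCBBBAAACCACCACCBBACCBBACCBBBAABAABAAACCACCBAAACCACC  (len 137)

54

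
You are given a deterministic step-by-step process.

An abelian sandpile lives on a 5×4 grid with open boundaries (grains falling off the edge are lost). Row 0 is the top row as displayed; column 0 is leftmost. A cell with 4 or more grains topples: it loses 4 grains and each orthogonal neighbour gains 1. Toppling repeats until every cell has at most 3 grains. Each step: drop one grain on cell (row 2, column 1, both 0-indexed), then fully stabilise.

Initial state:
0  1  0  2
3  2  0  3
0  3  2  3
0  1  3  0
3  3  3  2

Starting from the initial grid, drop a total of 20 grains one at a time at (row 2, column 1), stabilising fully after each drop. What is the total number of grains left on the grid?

41

t=0: 0  1  0  2
3  2  0  3
0  3  2  3
0  1  3  0
3  3  3  2
t=1: 0  1  0  2
3  3  0  3
1  0  3  3
0  2  3  0
3  3  3  2
t=2: 0  1  0  2
3  3  0  3
1  1  3  3
0  2  3  0
3  3  3  2
t=3: 0  1  0  2
3  3  0  3
1  2  3  3
0  2  3  0
3  3  3  2
t=4: 0  1  0  2
3  3  0  3
1  3  3  3
0  2  3  0
3  3  3  2
t=5: 1  2  0  3
0  1  3  0
3  3  2  1
2  1  2  2
0  2  1  3
t=6: 1  2  0  3
1  2  3  0
0  1  3  1
3  2  2  2
0  2  1  3
t=7: 1  2  0  3
1  2  3  0
0  2  3  1
3  2  2  2
0  2  1  3
t=8: 1  2  0  3
1  2  3  0
0  3  3  1
3  2  2  2
0  2  1  3
t=9: 1  3  1  3
2  0  1  1
1  2  1  2
3  3  3  2
0  2  1  3
t=10: 1  3  1  3
2  0  1  1
1  3  1  2
3  3  3  2
0  2  1  3
t=11: 1  3  1  3
2  1  1  1
3  1  3  2
0  2  0  3
1  3  2  3
t=12: 1  3  1  3
2  1  1  1
3  2  3  2
0  2  0  3
1  3  2  3
t=13: 1  3  1  3
2  1  1  1
3  3  3  2
0  2  0  3
1  3  2  3
t=14: 1  3  1  3
3  2  2  1
0  2  0  3
1  3  1  3
1  3  2  3
t=15: 1  3  1  3
3  2  2  1
0  3  0  3
1  3  1  3
1  3  2  3
t=16: 1  3  1  3
3  3  2  1
1  1  1  3
2  1  2  3
2  0  3  3
t=17: 1  3  1  3
3  3  2  1
1  2  1  3
2  1  2  3
2  0  3  3
t=18: 1  3  1  3
3  3  2  1
1  3  1  3
2  1  2  3
2  0  3  3
t=19: 3  0  2  3
0  2  3  1
3  1  2  3
2  2  2  3
2  0  3  3
t=20: 3  0  2  3
0  2  3  1
3  2  2  3
2  2  2  3
2  0  3  3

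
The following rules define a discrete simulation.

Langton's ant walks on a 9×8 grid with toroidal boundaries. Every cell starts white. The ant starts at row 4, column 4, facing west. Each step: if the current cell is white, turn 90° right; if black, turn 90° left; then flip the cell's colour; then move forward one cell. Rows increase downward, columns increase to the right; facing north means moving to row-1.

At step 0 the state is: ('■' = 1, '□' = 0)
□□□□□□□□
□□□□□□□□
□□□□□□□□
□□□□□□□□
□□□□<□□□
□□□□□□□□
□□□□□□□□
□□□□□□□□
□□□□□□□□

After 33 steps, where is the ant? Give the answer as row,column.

gen 0: □□□□□□□□
□□□□□□□□
□□□□□□□□
□□□□□□□□
□□□□<□□□
□□□□□□□□
□□□□□□□□
□□□□□□□□
□□□□□□□□
gen 1: □□□□□□□□
□□□□□□□□
□□□□□□□□
□□□□^□□□
□□□□■□□□
□□□□□□□□
□□□□□□□□
□□□□□□□□
□□□□□□□□
gen 2: □□□□□□□□
□□□□□□□□
□□□□□□□□
□□□□■>□□
□□□□■□□□
□□□□□□□□
□□□□□□□□
□□□□□□□□
□□□□□□□□
gen 3: □□□□□□□□
□□□□□□□□
□□□□□□□□
□□□□■■□□
□□□□■v□□
□□□□□□□□
□□□□□□□□
□□□□□□□□
□□□□□□□□
gen 4: □□□□□□□□
□□□□□□□□
□□□□□□□□
□□□□■■□□
□□□□<■□□
□□□□□□□□
□□□□□□□□
□□□□□□□□
□□□□□□□□
gen 5: □□□□□□□□
□□□□□□□□
□□□□□□□□
□□□□■■□□
□□□□□■□□
□□□□v□□□
□□□□□□□□
□□□□□□□□
□□□□□□□□
gen 6: □□□□□□□□
□□□□□□□□
□□□□□□□□
□□□□■■□□
□□□□□■□□
□□□<■□□□
□□□□□□□□
□□□□□□□□
□□□□□□□□
gen 7: □□□□□□□□
□□□□□□□□
□□□□□□□□
□□□□■■□□
□□□^□■□□
□□□■■□□□
□□□□□□□□
□□□□□□□□
□□□□□□□□
gen 8: □□□□□□□□
□□□□□□□□
□□□□□□□□
□□□□■■□□
□□□■>■□□
□□□■■□□□
□□□□□□□□
□□□□□□□□
□□□□□□□□
gen 9: □□□□□□□□
□□□□□□□□
□□□□□□□□
□□□□■■□□
□□□■■■□□
□□□■v□□□
□□□□□□□□
□□□□□□□□
□□□□□□□□
gen 10: □□□□□□□□
□□□□□□□□
□□□□□□□□
□□□□■■□□
□□□■■■□□
□□□■□>□□
□□□□□□□□
□□□□□□□□
□□□□□□□□
gen 11: □□□□□□□□
□□□□□□□□
□□□□□□□□
□□□□■■□□
□□□■■■□□
□□□■□■□□
□□□□□v□□
□□□□□□□□
□□□□□□□□
gen 12: □□□□□□□□
□□□□□□□□
□□□□□□□□
□□□□■■□□
□□□■■■□□
□□□■□■□□
□□□□<■□□
□□□□□□□□
□□□□□□□□
gen 13: □□□□□□□□
□□□□□□□□
□□□□□□□□
□□□□■■□□
□□□■■■□□
□□□■^■□□
□□□□■■□□
□□□□□□□□
□□□□□□□□
gen 14: □□□□□□□□
□□□□□□□□
□□□□□□□□
□□□□■■□□
□□□■■■□□
□□□■■>□□
□□□□■■□□
□□□□□□□□
□□□□□□□□
gen 15: □□□□□□□□
□□□□□□□□
□□□□□□□□
□□□□■■□□
□□□■■^□□
□□□■■□□□
□□□□■■□□
□□□□□□□□
□□□□□□□□
gen 16: □□□□□□□□
□□□□□□□□
□□□□□□□□
□□□□■■□□
□□□■<□□□
□□□■■□□□
□□□□■■□□
□□□□□□□□
□□□□□□□□
gen 17: □□□□□□□□
□□□□□□□□
□□□□□□□□
□□□□■■□□
□□□■□□□□
□□□■v□□□
□□□□■■□□
□□□□□□□□
□□□□□□□□
gen 18: □□□□□□□□
□□□□□□□□
□□□□□□□□
□□□□■■□□
□□□■□□□□
□□□■□>□□
□□□□■■□□
□□□□□□□□
□□□□□□□□
gen 19: □□□□□□□□
□□□□□□□□
□□□□□□□□
□□□□■■□□
□□□■□□□□
□□□■□■□□
□□□□■v□□
□□□□□□□□
□□□□□□□□
gen 20: □□□□□□□□
□□□□□□□□
□□□□□□□□
□□□□■■□□
□□□■□□□□
□□□■□■□□
□□□□■□>□
□□□□□□□□
□□□□□□□□
gen 21: □□□□□□□□
□□□□□□□□
□□□□□□□□
□□□□■■□□
□□□■□□□□
□□□■□■□□
□□□□■□■□
□□□□□□v□
□□□□□□□□
gen 22: □□□□□□□□
□□□□□□□□
□□□□□□□□
□□□□■■□□
□□□■□□□□
□□□■□■□□
□□□□■□■□
□□□□□<■□
□□□□□□□□
gen 23: □□□□□□□□
□□□□□□□□
□□□□□□□□
□□□□■■□□
□□□■□□□□
□□□■□■□□
□□□□■^■□
□□□□□■■□
□□□□□□□□
gen 24: □□□□□□□□
□□□□□□□□
□□□□□□□□
□□□□■■□□
□□□■□□□□
□□□■□■□□
□□□□■■>□
□□□□□■■□
□□□□□□□□
gen 25: □□□□□□□□
□□□□□□□□
□□□□□□□□
□□□□■■□□
□□□■□□□□
□□□■□■^□
□□□□■■□□
□□□□□■■□
□□□□□□□□
gen 26: □□□□□□□□
□□□□□□□□
□□□□□□□□
□□□□■■□□
□□□■□□□□
□□□■□■■>
□□□□■■□□
□□□□□■■□
□□□□□□□□
gen 27: □□□□□□□□
□□□□□□□□
□□□□□□□□
□□□□■■□□
□□□■□□□□
□□□■□■■■
□□□□■■□v
□□□□□■■□
□□□□□□□□
gen 28: □□□□□□□□
□□□□□□□□
□□□□□□□□
□□□□■■□□
□□□■□□□□
□□□■□■■■
□□□□■■<■
□□□□□■■□
□□□□□□□□
gen 29: □□□□□□□□
□□□□□□□□
□□□□□□□□
□□□□■■□□
□□□■□□□□
□□□■□■^■
□□□□■■■■
□□□□□■■□
□□□□□□□□
gen 30: □□□□□□□□
□□□□□□□□
□□□□□□□□
□□□□■■□□
□□□■□□□□
□□□■□<□■
□□□□■■■■
□□□□□■■□
□□□□□□□□
gen 31: □□□□□□□□
□□□□□□□□
□□□□□□□□
□□□□■■□□
□□□■□□□□
□□□■□□□■
□□□□■v■■
□□□□□■■□
□□□□□□□□
gen 32: □□□□□□□□
□□□□□□□□
□□□□□□□□
□□□□■■□□
□□□■□□□□
□□□■□□□■
□□□□■□>■
□□□□□■■□
□□□□□□□□
gen 33: □□□□□□□□
□□□□□□□□
□□□□□□□□
□□□□■■□□
□□□■□□□□
□□□■□□^■
□□□□■□□■
□□□□□■■□
□□□□□□□□

5,6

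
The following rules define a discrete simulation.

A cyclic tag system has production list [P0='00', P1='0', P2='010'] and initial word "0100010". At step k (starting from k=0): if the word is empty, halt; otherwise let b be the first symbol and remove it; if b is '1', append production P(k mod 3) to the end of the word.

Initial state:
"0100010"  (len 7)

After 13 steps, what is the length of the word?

step 0: "0100010"  (len 7)
step 1: "100010"  (len 6)
step 2: "000100"  (len 6)
step 3: "00100"  (len 5)
step 4: "0100"  (len 4)
step 5: "100"  (len 3)
step 6: "00010"  (len 5)
step 7: "0010"  (len 4)
step 8: "010"  (len 3)
step 9: "10"  (len 2)
step 10: "000"  (len 3)
step 11: "00"  (len 2)
step 12: "0"  (len 1)
step 13: (halted — word empty)

0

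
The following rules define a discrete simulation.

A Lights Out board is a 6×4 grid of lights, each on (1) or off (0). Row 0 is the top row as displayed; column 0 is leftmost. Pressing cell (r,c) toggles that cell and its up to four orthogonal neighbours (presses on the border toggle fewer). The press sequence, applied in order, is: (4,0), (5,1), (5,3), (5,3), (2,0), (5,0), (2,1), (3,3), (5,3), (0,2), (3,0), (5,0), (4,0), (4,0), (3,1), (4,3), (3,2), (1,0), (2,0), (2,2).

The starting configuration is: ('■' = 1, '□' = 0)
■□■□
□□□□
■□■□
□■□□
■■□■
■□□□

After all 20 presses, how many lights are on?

10

[0] ■□■□
□□□□
■□■□
□■□□
■■□■
■□□□
[1] ■□■□
□□□□
■□■□
■■□□
□□□■
□□□□
[2] ■□■□
□□□□
■□■□
■■□□
□■□■
■■■□
[3] ■□■□
□□□□
■□■□
■■□□
□■□□
■■□■
[4] ■□■□
□□□□
■□■□
■■□□
□■□■
■■■□
[5] ■□■□
■□□□
□■■□
□■□□
□■□■
■■■□
[6] ■□■□
■□□□
□■■□
□■□□
■■□■
□□■□
[7] ■□■□
■■□□
■□□□
□□□□
■■□■
□□■□
[8] ■□■□
■■□□
■□□■
□□■■
■■□□
□□■□
[9] ■□■□
■■□□
■□□■
□□■■
■■□■
□□□■
[10] ■■□■
■■■□
■□□■
□□■■
■■□■
□□□■
[11] ■■□■
■■■□
□□□■
■■■■
□■□■
□□□■
[12] ■■□■
■■■□
□□□■
■■■■
■■□■
■■□■
[13] ■■□■
■■■□
□□□■
□■■■
□□□■
□■□■
[14] ■■□■
■■■□
□□□■
■■■■
■■□■
■■□■
[15] ■■□■
■■■□
□■□■
□□□■
■□□■
■■□■
[16] ■■□■
■■■□
□■□■
□□□□
■□■□
■■□□
[17] ■■□■
■■■□
□■■■
□■■■
■□□□
■■□□
[18] □■□■
□□■□
■■■■
□■■■
■□□□
■■□□
[19] □■□■
■□■□
□□■■
■■■■
■□□□
■■□□
[20] □■□■
■□□□
□■□□
■■□■
■□□□
■■□□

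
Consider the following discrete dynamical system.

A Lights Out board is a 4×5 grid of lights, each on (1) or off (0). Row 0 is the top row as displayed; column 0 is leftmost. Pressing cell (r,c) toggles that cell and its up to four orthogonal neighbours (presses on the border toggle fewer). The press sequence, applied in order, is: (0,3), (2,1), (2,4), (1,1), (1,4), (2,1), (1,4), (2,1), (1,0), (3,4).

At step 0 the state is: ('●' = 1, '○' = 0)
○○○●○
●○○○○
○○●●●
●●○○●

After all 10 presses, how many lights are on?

13

step 0: ○○○●○
●○○○○
○○●●●
●●○○●
step 1: ○○●○●
●○○●○
○○●●●
●●○○●
step 2: ○○●○●
●●○●○
●●○●●
●○○○●
step 3: ○○●○●
●●○●●
●●○○○
●○○○○
step 4: ○●●○●
○○●●●
●○○○○
●○○○○
step 5: ○●●○○
○○●○○
●○○○●
●○○○○
step 6: ○●●○○
○●●○○
○●●○●
●●○○○
step 7: ○●●○●
○●●●●
○●●○○
●●○○○
step 8: ○●●○●
○○●●●
●○○○○
●○○○○
step 9: ●●●○●
●●●●●
○○○○○
●○○○○
step 10: ●●●○●
●●●●●
○○○○●
●○○●●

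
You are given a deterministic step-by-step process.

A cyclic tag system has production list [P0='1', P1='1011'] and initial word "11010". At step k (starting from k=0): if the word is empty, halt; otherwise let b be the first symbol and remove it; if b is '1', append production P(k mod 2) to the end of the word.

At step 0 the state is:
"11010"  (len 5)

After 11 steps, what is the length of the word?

gen 0: "11010"  (len 5)
gen 1: "10101"  (len 5)
gen 2: "01011011"  (len 8)
gen 3: "1011011"  (len 7)
gen 4: "0110111011"  (len 10)
gen 5: "110111011"  (len 9)
gen 6: "101110111011"  (len 12)
gen 7: "011101110111"  (len 12)
gen 8: "11101110111"  (len 11)
gen 9: "11011101111"  (len 11)
gen 10: "10111011111011"  (len 14)
gen 11: "01110111110111"  (len 14)

14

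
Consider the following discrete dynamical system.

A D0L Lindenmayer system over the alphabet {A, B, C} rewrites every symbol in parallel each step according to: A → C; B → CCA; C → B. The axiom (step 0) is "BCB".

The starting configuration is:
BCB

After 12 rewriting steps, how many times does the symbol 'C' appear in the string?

k=0  BCB
k=1  CCABCCA
k=2  BBCCCABBC
k=3  CCACCABBBCCCACCAB
k=4  BBCBBCCCACCACCABBBCBBCCCA
k=5  CCACCABCCACCABBBCBBCBBCCCACCACCABCCACCABBBC
k=6  BBCBBCCCABBCBBCCCACCACCABCCACCABCCACCABBBCBBCBBCCCABBCBBCCCACCACCAB
k=7  CCACCABCCACCABBBCCCACCABCCACCABBBCBBCBBCCCABBCBBCCCABBCBBCCCACCACCABCCACCABCCACCABBBCCCACCABCCACCABBBCBBCBBCCCA
k=8  BBCBBCCCABBCBBCCCACCACCABBBCBBCCCABBCBBCCCACCACCABCCACCABC…BBCBBCCCACCACCABBBCBBCCCABBCBBCCCACCACCABCCACCABCCACCABBBC  (len 177)
k=9  CCACCABCCACCABBBCCCACCABCCACCABBBCBBCBBCCCACCACCABCCACCABB…CCABBBCCCACCABCCACCABBBCBBCBBCCCABBCBBCCCABBCBBCCCACCACCAB  (len 289)
k=10  BBCBBCCCABBCBBCCCACCACCABBBCBBCCCABBCBBCCCACCACCABCCACCABC…ACCABCCACCABBBCCCACCABCCACCABBBCCCACCABCCACCABBBCBBCBBCCCA  (len 465)
k=11  CCACCABCCACCABBBCCCACCABCCACCABBBCBBCBBCCCACCACCABCCACCABB…BBCBBCCCACCACCABBBCBBCCCABBCBBCCCACCACCABCCACCABCCACCABBBC  (len 755)
k=12  BBCBBCCCABBCBBCCCACCACCABBBCBBCCCABBCBBCCCACCACCABCCACCABC…CCABBBCCCACCABCCACCABBBCBBCBBCCCABBCBBCCCABBCBBCCCACCACCAB  (len 1219)

609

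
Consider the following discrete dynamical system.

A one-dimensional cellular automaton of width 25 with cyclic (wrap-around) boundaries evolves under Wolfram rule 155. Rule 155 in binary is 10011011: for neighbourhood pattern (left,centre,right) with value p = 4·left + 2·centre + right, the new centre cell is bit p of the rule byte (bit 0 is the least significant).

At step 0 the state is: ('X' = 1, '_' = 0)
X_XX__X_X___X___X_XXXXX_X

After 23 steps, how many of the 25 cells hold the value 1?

15

t=0: X_XX__X_X___X___X_XXXXX_X
t=1: __X_XX___XXX_XXX__XXXX__X
t=2: XX__X_XXXXX__XX_XXXXX_XX_
t=3: X_XX__XXXX_XXX__XXXX__X__
t=4: __X_XXXXX__XX_XXXXX_XX_XX
t=5: XX__XXXX_XXX__XXXX__X__X_
t=6: X_XXXXX__XX_XXXXX_XX_XX__
t=7: __XXXX_XXX__XXXX__X__X_XX
t=8: XXXXX__XX_XXXXX_XX_XX__X_
t=9: XXXX_XXX__XXXX__X__X_XX__
t=10: XXX__XX_XXXXX_XX_XX__X_XX
t=11: XX_XXX__XXXX__X__X_XX__XX
t=12: X__XX_XXXXX_XX_XX__X_XXXX
t=13: _XXX__XXXX__X__X_XX__XXXX
t=14: _XX_XXXXX_XX_XX__X_XXXXX_
t=15: XX__XXXX__X__X_XX__XXXX_X
t=16: X_XXXXX_XX_XX__X_XXXXX__X
t=17: __XXXX__X__X_XX__XXXX_XXX
t=18: XXXXX_XX_XX__X_XXXXX__XX_
t=19: XXXX__X__X_XX__XXXX_XXX__
t=20: XXX_XX_XX__X_XXXXX__XX_XX
t=21: XX__X__X_XX__XXXX_XXX__XX
t=22: X_XX_XX__X_XXXXX__XX_XXXX
t=23: __X__X_XX__XXXX_XXX__XXXX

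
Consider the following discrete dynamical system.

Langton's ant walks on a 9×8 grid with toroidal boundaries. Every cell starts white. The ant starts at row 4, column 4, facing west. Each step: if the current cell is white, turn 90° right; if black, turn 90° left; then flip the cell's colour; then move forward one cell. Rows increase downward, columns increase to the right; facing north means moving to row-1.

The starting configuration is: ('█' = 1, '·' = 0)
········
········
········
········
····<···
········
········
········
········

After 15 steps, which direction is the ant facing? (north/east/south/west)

north

t=0: ········
········
········
········
····<···
········
········
········
········
t=1: ········
········
········
····^···
····█···
········
········
········
········
t=2: ········
········
········
····█>··
····█···
········
········
········
········
t=3: ········
········
········
····██··
····█v··
········
········
········
········
t=4: ········
········
········
····██··
····<█··
········
········
········
········
t=5: ········
········
········
····██··
·····█··
····v···
········
········
········
t=6: ········
········
········
····██··
·····█··
···<█···
········
········
········
t=7: ········
········
········
····██··
···^·█··
···██···
········
········
········
t=8: ········
········
········
····██··
···█>█··
···██···
········
········
········
t=9: ········
········
········
····██··
···███··
···█v···
········
········
········
t=10: ········
········
········
····██··
···███··
···█·>··
········
········
········
t=11: ········
········
········
····██··
···███··
···█·█··
·····v··
········
········
t=12: ········
········
········
····██··
···███··
···█·█··
····<█··
········
········
t=13: ········
········
········
····██··
···███··
···█^█··
····██··
········
········
t=14: ········
········
········
····██··
···███··
···██>··
····██··
········
········
t=15: ········
········
········
····██··
···██^··
···██···
····██··
········
········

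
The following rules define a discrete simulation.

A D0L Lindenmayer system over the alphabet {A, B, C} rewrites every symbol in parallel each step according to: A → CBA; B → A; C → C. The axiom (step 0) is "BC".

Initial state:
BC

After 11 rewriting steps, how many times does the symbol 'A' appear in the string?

89

gen 0: BC
gen 1: AC
gen 2: CBAC
gen 3: CACBAC
gen 4: CCBACACBAC
gen 5: CCACBACCBACACBAC
gen 6: CCCBACACBACCACBACCBACACBAC
gen 7: CCCACBACCBACACBACCCBACACBACCACBACCBACACBAC
gen 8: CCCCBACACBACCACBACCBACACBACCCACBACCBACACBACCCBACACBACCACBACCBACACBAC
gen 9: CCCCACBACCBACACBACCCBACACBACCACBACCBACACBACCCCBACACBACCACBACCBACACBACCCACBACCBACACBACCCBACACBACCACBACCBACACBAC
gen 10: CCCCCBACACBACCACBACCBACACBACCCACBACCBACACBACCCBACACBACCACB…ACCACBACCBACACBACCCACBACCBACACBACCCBACACBACCACBACCBACACBAC  (len 178)
gen 11: CCCCCACBACCBACACBACCCBACACBACCACBACCBACACBACCCCBACACBACCAC…ACCACBACCBACACBACCCACBACCBACACBACCCBACACBACCACBACCBACACBAC  (len 288)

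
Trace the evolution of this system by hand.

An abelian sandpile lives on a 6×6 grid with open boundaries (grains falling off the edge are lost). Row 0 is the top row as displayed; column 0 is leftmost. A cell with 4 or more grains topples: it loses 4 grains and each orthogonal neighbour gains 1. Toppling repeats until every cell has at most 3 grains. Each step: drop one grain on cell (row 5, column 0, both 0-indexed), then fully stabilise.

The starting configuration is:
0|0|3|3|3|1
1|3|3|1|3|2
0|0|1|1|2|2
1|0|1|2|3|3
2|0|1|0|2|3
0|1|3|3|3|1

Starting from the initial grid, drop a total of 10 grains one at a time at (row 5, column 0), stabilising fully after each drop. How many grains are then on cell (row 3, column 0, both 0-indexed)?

2

k=0  0|0|3|3|3|1
1|3|3|1|3|2
0|0|1|1|2|2
1|0|1|2|3|3
2|0|1|0|2|3
0|1|3|3|3|1
k=1  0|0|3|3|3|1
1|3|3|1|3|2
0|0|1|1|2|2
1|0|1|2|3|3
2|0|1|0|2|3
1|1|3|3|3|1
k=2  0|0|3|3|3|1
1|3|3|1|3|2
0|0|1|1|2|2
1|0|1|2|3|3
2|0|1|0|2|3
2|1|3|3|3|1
k=3  0|0|3|3|3|1
1|3|3|1|3|2
0|0|1|1|2|2
1|0|1|2|3|3
2|0|1|0|2|3
3|1|3|3|3|1
k=4  0|0|3|3|3|1
1|3|3|1|3|2
0|0|1|1|2|2
1|0|1|2|3|3
3|0|1|0|2|3
0|2|3|3|3|1
k=5  0|0|3|3|3|1
1|3|3|1|3|2
0|0|1|1|2|2
1|0|1|2|3|3
3|0|1|0|2|3
1|2|3|3|3|1
k=6  0|0|3|3|3|1
1|3|3|1|3|2
0|0|1|1|2|2
1|0|1|2|3|3
3|0|1|0|2|3
2|2|3|3|3|1
k=7  0|0|3|3|3|1
1|3|3|1|3|2
0|0|1|1|2|2
1|0|1|2|3|3
3|0|1|0|2|3
3|2|3|3|3|1
k=8  0|0|3|3|3|1
1|3|3|1|3|2
0|0|1|1|2|2
2|0|1|2|3|3
0|1|1|0|2|3
1|3|3|3|3|1
k=9  0|0|3|3|3|1
1|3|3|1|3|2
0|0|1|1|2|2
2|0|1|2|3|3
0|1|1|0|2|3
2|3|3|3|3|1
k=10  0|0|3|3|3|1
1|3|3|1|3|2
0|0|1|1|2|2
2|0|1|2|3|3
0|1|1|0|2|3
3|3|3|3|3|1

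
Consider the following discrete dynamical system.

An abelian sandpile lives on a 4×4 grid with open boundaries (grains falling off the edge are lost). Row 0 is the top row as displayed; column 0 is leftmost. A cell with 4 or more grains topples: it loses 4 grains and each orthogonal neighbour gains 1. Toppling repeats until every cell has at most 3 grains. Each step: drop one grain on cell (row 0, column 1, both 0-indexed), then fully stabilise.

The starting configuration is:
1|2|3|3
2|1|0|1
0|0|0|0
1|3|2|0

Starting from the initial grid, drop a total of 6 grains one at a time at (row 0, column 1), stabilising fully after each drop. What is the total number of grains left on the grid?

t=0: 1|2|3|3
2|1|0|1
0|0|0|0
1|3|2|0
t=1: 1|3|3|3
2|1|0|1
0|0|0|0
1|3|2|0
t=2: 2|1|1|0
2|2|1|2
0|0|0|0
1|3|2|0
t=3: 2|2|1|0
2|2|1|2
0|0|0|0
1|3|2|0
t=4: 2|3|1|0
2|2|1|2
0|0|0|0
1|3|2|0
t=5: 3|0|2|0
2|3|1|2
0|0|0|0
1|3|2|0
t=6: 3|1|2|0
2|3|1|2
0|0|0|0
1|3|2|0

20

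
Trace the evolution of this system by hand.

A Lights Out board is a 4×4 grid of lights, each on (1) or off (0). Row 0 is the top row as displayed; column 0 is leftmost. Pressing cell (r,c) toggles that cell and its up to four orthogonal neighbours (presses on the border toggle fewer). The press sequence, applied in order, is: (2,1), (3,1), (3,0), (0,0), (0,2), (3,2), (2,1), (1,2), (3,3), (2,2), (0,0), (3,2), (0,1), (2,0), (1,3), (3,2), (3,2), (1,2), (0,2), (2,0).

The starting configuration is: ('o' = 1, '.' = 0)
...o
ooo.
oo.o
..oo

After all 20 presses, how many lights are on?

8

[0] ...o
ooo.
oo.o
..oo
[1] ...o
o.o.
..oo
.ooo
[2] ...o
o.o.
.ooo
o..o
[3] ...o
o.o.
oooo
.o.o
[4] oo.o
..o.
oooo
.o.o
[5] o.o.
....
oooo
.o.o
[6] o.o.
....
oo.o
..o.
[7] o.o.
.o..
..oo
.oo.
[8] o...
..oo
...o
.oo.
[9] o...
..oo
....
.o.o
[10] o...
...o
.ooo
.ooo
[11] .o..
o..o
.ooo
.ooo
[12] .o..
o..o
.o.o
....
[13] o.o.
oo.o
.o.o
....
[14] o.o.
.o.o
o..o
o...
[15] o.oo
.oo.
o...
o...
[16] o.oo
.oo.
o.o.
oooo
[17] o.oo
.oo.
o...
o...
[18] o..o
...o
o.o.
o...
[19] ooo.
..oo
o.o.
o...
[20] ooo.
o.oo
.oo.
....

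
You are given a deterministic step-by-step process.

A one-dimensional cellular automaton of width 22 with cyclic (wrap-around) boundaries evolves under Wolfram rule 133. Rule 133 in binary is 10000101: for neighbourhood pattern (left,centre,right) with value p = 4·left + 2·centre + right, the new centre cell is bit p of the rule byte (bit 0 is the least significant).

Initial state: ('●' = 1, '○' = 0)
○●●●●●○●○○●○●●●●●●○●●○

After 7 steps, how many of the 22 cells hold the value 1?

step 0: ○●●●●●○●○○●○●●●●●●○●●○
step 1: ○○●●●○○●○○●○○●●●●○○○○○
step 2: ●○○●○○○●○○●○○○●●○○●●●●
step 3: ○○○●○●○●○○●○●○○○○○○●●●
step 4: ○●○●○●○●○○●○●○●●●●○○●○
step 5: ○●○●○●○●○○●○●○○●●○○○●○
step 6: ○●○●○●○●○○●○●○○○○○●○●○
step 7: ○●○●○●○●○○●○●○●●●○●○●○

11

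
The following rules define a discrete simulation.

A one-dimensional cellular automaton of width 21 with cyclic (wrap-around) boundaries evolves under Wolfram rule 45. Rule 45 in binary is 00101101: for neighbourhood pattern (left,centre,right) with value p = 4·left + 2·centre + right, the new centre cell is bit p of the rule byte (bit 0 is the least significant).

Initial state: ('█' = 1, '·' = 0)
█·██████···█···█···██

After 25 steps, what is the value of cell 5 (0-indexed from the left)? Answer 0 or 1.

0) █·██████···█···█···██
1) ·██······█·█·█·█·█·█·
2) ·█··████·███████████·
3) ·█··█···██···········
4) ·█··█·█·█··██████████
5) ██··█████··█·········
6) █···█······█·███████·
7) █·█·█·████·███······█
8) ·██████···██···████·█
9) ██······█·█··█·█···██
10) ···████·███··███·█·█·
11) ██·█···██····█··████·
12) █·██·█·█··██·█··█···█
13) ·██·████··█·██··█·█·█
14) ██·██·····███···█████
15) ··██··███·█···█·█····
16) █·█···█··██·█·███·███
17) ·██·█·█··█·████··██··
18) ·█·████··███·····█··█
19) ████·····█···███·█··█
20) ·····███·█·█·█··██··█
21) ·███·█··██████··█···█
22) ██··██··█·······█·█·█
23) ····█···█·█████·█████
24) ·██·█·█·███····██····
25) ·█·██████···██·█··███

1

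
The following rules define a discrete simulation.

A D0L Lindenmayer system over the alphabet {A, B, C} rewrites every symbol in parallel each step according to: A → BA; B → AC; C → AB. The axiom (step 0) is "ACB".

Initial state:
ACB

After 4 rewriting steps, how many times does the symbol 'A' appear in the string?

24

0) ACB
1) BAABAC
2) ACBABAACBAAB
3) BAABACBAACBABAABACBABAAC
4) ACBABAACBAABACBABAABACBAACBABAACBAABACBAACBABAAB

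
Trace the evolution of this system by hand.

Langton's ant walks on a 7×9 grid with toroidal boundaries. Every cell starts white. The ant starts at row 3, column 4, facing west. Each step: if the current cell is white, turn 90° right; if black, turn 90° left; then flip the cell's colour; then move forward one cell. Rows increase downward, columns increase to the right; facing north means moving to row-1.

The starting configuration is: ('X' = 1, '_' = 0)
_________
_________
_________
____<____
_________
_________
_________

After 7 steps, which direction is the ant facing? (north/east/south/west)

north

t=0: _________
_________
_________
____<____
_________
_________
_________
t=1: _________
_________
____^____
____X____
_________
_________
_________
t=2: _________
_________
____X>___
____X____
_________
_________
_________
t=3: _________
_________
____XX___
____Xv___
_________
_________
_________
t=4: _________
_________
____XX___
____<X___
_________
_________
_________
t=5: _________
_________
____XX___
_____X___
____v____
_________
_________
t=6: _________
_________
____XX___
_____X___
___<X____
_________
_________
t=7: _________
_________
____XX___
___^_X___
___XX____
_________
_________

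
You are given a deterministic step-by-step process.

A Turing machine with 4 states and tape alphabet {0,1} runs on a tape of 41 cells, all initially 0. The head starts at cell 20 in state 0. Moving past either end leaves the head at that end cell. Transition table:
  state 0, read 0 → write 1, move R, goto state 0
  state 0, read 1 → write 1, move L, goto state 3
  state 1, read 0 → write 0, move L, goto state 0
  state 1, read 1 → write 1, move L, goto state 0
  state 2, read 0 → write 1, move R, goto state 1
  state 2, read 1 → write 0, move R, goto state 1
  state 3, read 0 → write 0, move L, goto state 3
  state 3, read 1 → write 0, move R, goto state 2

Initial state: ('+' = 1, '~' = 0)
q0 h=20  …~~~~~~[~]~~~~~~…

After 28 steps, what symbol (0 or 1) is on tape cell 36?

1

0) q0 h=20  …~~~~~~[~]~~~~~~…
1) q0 h=21  …~~~~~+[~]~~~~~~…
2) q0 h=22  …~~~~++[~]~~~~~~…
3) q0 h=23  …~~~+++[~]~~~~~~…
4) q0 h=24  …~~++++[~]~~~~~~…
5) q0 h=25  …~+++++[~]~~~~~~…
6) q0 h=26  …++++++[~]~~~~~~…
7) q0 h=27  …++++++[~]~~~~~~…
8) q0 h=28  …++++++[~]~~~~~~…
9) q0 h=29  …++++++[~]~~~~~~…
10) q0 h=30  …++++++[~]~~~~~~…
11) q0 h=31  …++++++[~]~~~~~~…
12) q0 h=32  …++++++[~]~~~~~~…
13) q0 h=33  …++++++[~]~~~~~~…
14) q0 h=34  …++++++[~]~~~~~~|
15) q0 h=35  …++++++[~]~~~~~|
16) q0 h=36  …++++++[~]~~~~|
17) q0 h=37  …++++++[~]~~~|
18) q0 h=38  …++++++[~]~~|
19) q0 h=39  …++++++[~]~|
20) q0 h=40  …++++++[~]|
21) q0 h=40  …++++++[+]|
22) q3 h=39  …++++++[+]+|
23) q2 h=40  …+++++~[+]|
24) q1 h=40  …+++++~[~]|
25) q0 h=39  …++++++[~]~|
26) q0 h=40  …++++++[~]|
27) q0 h=40  …++++++[+]|
28) q3 h=39  …++++++[+]+|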